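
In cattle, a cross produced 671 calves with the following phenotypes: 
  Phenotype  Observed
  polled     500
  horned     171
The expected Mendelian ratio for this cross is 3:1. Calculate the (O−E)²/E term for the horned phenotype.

0.063

Total ratio parts = 4. Expected numbers out of 671:
  polled: 671 × 3/4 = 503.25
  horned: 671 × 1/4 = 167.75
Contribution of horned: (171 − 167.75)² / 167.75 = 0.0630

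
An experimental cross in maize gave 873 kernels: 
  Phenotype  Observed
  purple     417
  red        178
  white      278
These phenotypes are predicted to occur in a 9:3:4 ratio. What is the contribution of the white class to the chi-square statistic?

16.358

Expected counts for N = 873 under a 9:3:4 ratio (total parts = 16):
  purple: 873 × 9/16 = 491.0625
  red: 873 × 3/16 = 163.6875
  white: 873 × 4/16 = 218.25
Contribution of white: (278 − 218.25)² / 218.25 = 16.3577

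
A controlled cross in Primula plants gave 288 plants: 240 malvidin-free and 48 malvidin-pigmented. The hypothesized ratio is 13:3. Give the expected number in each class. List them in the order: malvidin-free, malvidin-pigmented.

Under the 13:3 hypothesis (Σ ratio = 16, N = 288):
  malvidin-free: 288 × 13/16 = 234
  malvidin-pigmented: 288 × 3/16 = 54

234, 54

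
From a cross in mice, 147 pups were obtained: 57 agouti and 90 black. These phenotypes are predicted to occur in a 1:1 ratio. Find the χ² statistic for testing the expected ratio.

Expected counts for N = 147 under a 1:1 ratio (total parts = 2):
  agouti: 147 × 1/2 = 73.5
  black: 147 × 1/2 = 73.5
χ² = Σ (O − E)² / E
  agouti: (57 − 73.5)² / 73.5 = 3.7041
  black: (90 − 73.5)² / 73.5 = 3.7041
χ² = 3.7041 + 3.7041 = 7.4082 ≈ 7.408

7.408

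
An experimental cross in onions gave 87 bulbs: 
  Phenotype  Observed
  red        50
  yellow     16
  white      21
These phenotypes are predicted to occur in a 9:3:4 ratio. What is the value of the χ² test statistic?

Under the 9:3:4 hypothesis (Σ ratio = 16, N = 87):
  red: 87 × 9/16 = 48.9375
  yellow: 87 × 3/16 = 16.3125
  white: 87 × 4/16 = 21.75
χ² = Σ (O − E)² / E
  red: (50 − 48.9375)² / 48.9375 = 0.0231
  yellow: (16 − 16.3125)² / 16.3125 = 0.0060
  white: (21 − 21.75)² / 21.75 = 0.0259
χ² = 0.0231 + 0.0060 + 0.0259 = 0.055

0.055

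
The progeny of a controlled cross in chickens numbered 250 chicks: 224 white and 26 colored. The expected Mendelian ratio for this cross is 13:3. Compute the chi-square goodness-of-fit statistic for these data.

Under the 13:3 hypothesis (Σ ratio = 16, N = 250):
  white: 250 × 13/16 = 203.125
  colored: 250 × 3/16 = 46.875
χ² = Σ (O − E)² / E
  white: (224 − 203.125)² / 203.125 = 2.1453
  colored: (26 − 46.875)² / 46.875 = 9.2963
χ² = 2.1453 + 9.2963 = 11.4416 ≈ 11.442

11.442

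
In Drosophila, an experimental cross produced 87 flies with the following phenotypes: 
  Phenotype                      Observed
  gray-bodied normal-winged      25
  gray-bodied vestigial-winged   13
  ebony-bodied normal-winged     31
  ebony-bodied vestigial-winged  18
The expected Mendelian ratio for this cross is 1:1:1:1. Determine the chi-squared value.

8.586

The 1:1:1:1 ratio has 4 parts, so with N = 87 the expected counts are:
  gray-bodied normal-winged: 87 × 1/4 = 21.75
  gray-bodied vestigial-winged: 87 × 1/4 = 21.75
  ebony-bodied normal-winged: 87 × 1/4 = 21.75
  ebony-bodied vestigial-winged: 87 × 1/4 = 21.75
χ² = Σ (O − E)² / E
  gray-bodied normal-winged: (25 − 21.75)² / 21.75 = 0.4856
  gray-bodied vestigial-winged: (13 − 21.75)² / 21.75 = 3.5201
  ebony-bodied normal-winged: (31 − 21.75)² / 21.75 = 3.9339
  ebony-bodied vestigial-winged: (18 − 21.75)² / 21.75 = 0.6466
χ² = 0.4856 + 3.5201 + 3.9339 + 0.6466 = 8.5862 ≈ 8.586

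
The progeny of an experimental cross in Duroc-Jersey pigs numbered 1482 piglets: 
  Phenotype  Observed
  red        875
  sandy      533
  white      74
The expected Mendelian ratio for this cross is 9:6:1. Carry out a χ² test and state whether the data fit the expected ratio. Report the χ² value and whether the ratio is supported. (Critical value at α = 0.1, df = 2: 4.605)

6.730; not consistent

Expected counts for N = 1482 under a 9:6:1 ratio (total parts = 16):
  red: 1482 × 9/16 = 833.625
  sandy: 1482 × 6/16 = 555.75
  white: 1482 × 1/16 = 92.625
χ² = Σ (O − E)² / E
  red: (875 − 833.625)² / 833.625 = 2.0536
  sandy: (533 − 555.75)² / 555.75 = 0.9313
  white: (74 − 92.625)² / 92.625 = 3.7451
χ² = 2.0536 + 0.9313 + 3.7451 = 6.730
Degrees of freedom = 3 − 1 = 2; critical value at α = 0.1 is 4.605.
Since 6.730 > 4.605, we reject the null hypothesis — the data do not fit the 9:6:1 ratio.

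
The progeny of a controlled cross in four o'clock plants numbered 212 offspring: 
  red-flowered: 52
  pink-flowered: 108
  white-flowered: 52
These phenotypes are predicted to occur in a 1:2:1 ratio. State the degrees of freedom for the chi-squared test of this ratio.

2

A goodness-of-fit test with 3 phenotype classes has df = 3 − 1 = 2.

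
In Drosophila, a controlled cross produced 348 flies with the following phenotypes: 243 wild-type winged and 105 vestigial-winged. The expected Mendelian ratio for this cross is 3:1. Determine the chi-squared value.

Under the 3:1 hypothesis (Σ ratio = 4, N = 348):
  wild-type winged: 348 × 3/4 = 261
  vestigial-winged: 348 × 1/4 = 87
χ² = Σ (O − E)² / E
  wild-type winged: (243 − 261)² / 261 = 1.2414
  vestigial-winged: (105 − 87)² / 87 = 3.7241
χ² = 1.2414 + 3.7241 = 4.9655 ≈ 4.966

4.966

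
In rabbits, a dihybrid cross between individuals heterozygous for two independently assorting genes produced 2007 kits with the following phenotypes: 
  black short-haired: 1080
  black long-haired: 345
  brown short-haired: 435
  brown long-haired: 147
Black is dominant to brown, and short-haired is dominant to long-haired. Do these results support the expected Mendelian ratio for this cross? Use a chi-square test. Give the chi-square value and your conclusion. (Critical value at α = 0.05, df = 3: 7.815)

17.586; not consistent

A dihybrid F₂ with independent assortment and complete dominance at both loci gives a 9:3:3:1 phenotypic ratio.
Total ratio parts = 16. Expected numbers out of 2007:
  black short-haired: 2007 × 9/16 = 1128.9375
  black long-haired: 2007 × 3/16 = 376.3125
  brown short-haired: 2007 × 3/16 = 376.3125
  brown long-haired: 2007 × 1/16 = 125.4375
χ² = Σ (O − E)² / E
  black short-haired: (1080 − 1128.9375)² / 1128.9375 = 2.1214
  black long-haired: (345 − 376.3125)² / 376.3125 = 2.6055
  brown short-haired: (435 − 376.3125)² / 376.3125 = 9.1526
  brown long-haired: (147 − 125.4375)² / 125.4375 = 3.7066
χ² = 2.1214 + 2.6055 + 9.1526 + 3.7066 = 17.5861 ≈ 17.586
Degrees of freedom = 4 − 1 = 3; critical value at α = 0.05 is 7.815.
Since 17.586 > 7.815, we reject the null hypothesis — the data do not fit the 9:3:3:1 ratio.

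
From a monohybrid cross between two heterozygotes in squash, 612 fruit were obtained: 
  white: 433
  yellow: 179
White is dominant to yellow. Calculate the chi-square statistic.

5.891

For a monohybrid cross between heterozygotes with complete dominance, the expected phenotypic ratio is 3:1.
The 3:1 ratio has 4 parts, so with N = 612 the expected counts are:
  white: 612 × 3/4 = 459
  yellow: 612 × 1/4 = 153
χ² = Σ (O − E)² / E
  white: (433 − 459)² / 459 = 1.4728
  yellow: (179 − 153)² / 153 = 4.4183
χ² = 1.4728 + 4.4183 = 5.8911 ≈ 5.891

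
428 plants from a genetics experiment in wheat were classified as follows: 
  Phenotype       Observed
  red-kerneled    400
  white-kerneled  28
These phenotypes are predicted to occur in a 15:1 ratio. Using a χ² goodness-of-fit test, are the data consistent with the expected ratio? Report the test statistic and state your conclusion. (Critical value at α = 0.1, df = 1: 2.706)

0.062; consistent

Expected counts for N = 428 under a 15:1 ratio (total parts = 16):
  red-kerneled: 428 × 15/16 = 401.25
  white-kerneled: 428 × 1/16 = 26.75
χ² = Σ (O − E)² / E
  red-kerneled: (400 − 401.25)² / 401.25 = 0.0039
  white-kerneled: (28 − 26.75)² / 26.75 = 0.0584
χ² = 0.0039 + 0.0584 = 0.0623 ≈ 0.062
Degrees of freedom = 2 − 1 = 1; critical value at α = 0.1 is 2.706.
Since 0.062 < 2.706, we fail to reject the null hypothesis — the data are consistent with the 15:1 ratio.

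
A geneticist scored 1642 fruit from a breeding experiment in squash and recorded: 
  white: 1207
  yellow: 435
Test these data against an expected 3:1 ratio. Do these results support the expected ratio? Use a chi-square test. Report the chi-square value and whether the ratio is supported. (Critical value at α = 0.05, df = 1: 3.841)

The 3:1 ratio has 4 parts, so with N = 1642 the expected counts are:
  white: 1642 × 3/4 = 1231.5
  yellow: 1642 × 1/4 = 410.5
χ² = Σ (O − E)² / E
  white: (1207 − 1231.5)² / 1231.5 = 0.4874
  yellow: (435 − 410.5)² / 410.5 = 1.4622
χ² = 0.4874 + 1.4622 = 1.9496 ≈ 1.950
Degrees of freedom = 2 − 1 = 1; critical value at α = 0.05 is 3.841.
Since 1.950 < 3.841, we fail to reject the null hypothesis — the data are consistent with the 3:1 ratio.

1.950; consistent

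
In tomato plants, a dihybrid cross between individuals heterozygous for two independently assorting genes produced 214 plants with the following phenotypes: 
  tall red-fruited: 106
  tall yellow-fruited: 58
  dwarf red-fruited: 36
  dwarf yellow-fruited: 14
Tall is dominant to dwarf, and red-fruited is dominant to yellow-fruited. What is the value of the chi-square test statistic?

A dihybrid F₂ with independent assortment and complete dominance at both loci gives a 9:3:3:1 phenotypic ratio.
Total ratio parts = 16. Expected numbers out of 214:
  tall red-fruited: 214 × 9/16 = 120.375
  tall yellow-fruited: 214 × 3/16 = 40.125
  dwarf red-fruited: 214 × 3/16 = 40.125
  dwarf yellow-fruited: 214 × 1/16 = 13.375
χ² = Σ (O − E)² / E
  tall red-fruited: (106 − 120.375)² / 120.375 = 1.7166
  tall yellow-fruited: (58 − 40.125)² / 40.125 = 7.9630
  dwarf red-fruited: (36 − 40.125)² / 40.125 = 0.4241
  dwarf yellow-fruited: (14 − 13.375)² / 13.375 = 0.0292
χ² = 1.7166 + 7.9630 + 0.4241 + 0.0292 = 10.1329 ≈ 10.133

10.133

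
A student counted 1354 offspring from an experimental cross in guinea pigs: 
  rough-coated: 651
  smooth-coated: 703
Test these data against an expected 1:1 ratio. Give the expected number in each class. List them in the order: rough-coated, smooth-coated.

677, 677

Expected counts for N = 1354 under a 1:1 ratio (total parts = 2):
  rough-coated: 1354 × 1/2 = 677
  smooth-coated: 1354 × 1/2 = 677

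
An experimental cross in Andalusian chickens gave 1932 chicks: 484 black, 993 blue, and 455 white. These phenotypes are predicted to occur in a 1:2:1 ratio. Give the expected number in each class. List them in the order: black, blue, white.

Expected counts for N = 1932 under a 1:2:1 ratio (total parts = 4):
  black: 1932 × 1/4 = 483
  blue: 1932 × 2/4 = 966
  white: 1932 × 1/4 = 483

483, 966, 483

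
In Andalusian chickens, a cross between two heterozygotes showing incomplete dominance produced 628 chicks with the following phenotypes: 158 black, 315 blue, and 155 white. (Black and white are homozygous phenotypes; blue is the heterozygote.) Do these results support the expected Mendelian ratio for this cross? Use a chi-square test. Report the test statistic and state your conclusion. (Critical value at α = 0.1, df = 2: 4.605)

0.035; consistent

With incomplete dominance, a heterozygote × heterozygote cross gives a 1:2:1 phenotypic ratio.
Under the 1:2:1 hypothesis (Σ ratio = 4, N = 628):
  black: 628 × 1/4 = 157
  blue: 628 × 2/4 = 314
  white: 628 × 1/4 = 157
χ² = Σ (O − E)² / E
  black: (158 − 157)² / 157 = 0.0064
  blue: (315 − 314)² / 314 = 0.0032
  white: (155 − 157)² / 157 = 0.0255
χ² = 0.0064 + 0.0032 + 0.0255 = 0.0351 ≈ 0.035
Degrees of freedom = 3 − 1 = 2; critical value at α = 0.1 is 4.605.
Since 0.035 < 4.605, we fail to reject the null hypothesis — the data are consistent with the 1:2:1 ratio.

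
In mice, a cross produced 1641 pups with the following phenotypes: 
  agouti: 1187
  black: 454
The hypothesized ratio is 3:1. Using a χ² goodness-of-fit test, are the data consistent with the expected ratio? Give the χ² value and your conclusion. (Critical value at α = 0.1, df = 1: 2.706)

6.221; not consistent

Under the 3:1 hypothesis (Σ ratio = 4, N = 1641):
  agouti: 1641 × 3/4 = 1230.75
  black: 1641 × 1/4 = 410.25
χ² = Σ (O − E)² / E
  agouti: (1187 − 1230.75)² / 1230.75 = 1.5552
  black: (454 − 410.25)² / 410.25 = 4.6656
χ² = 1.5552 + 4.6656 = 6.2208 ≈ 6.221
Degrees of freedom = 2 − 1 = 1; critical value at α = 0.1 is 2.706.
Since 6.221 > 2.706, we reject the null hypothesis — the data do not fit the 3:1 ratio.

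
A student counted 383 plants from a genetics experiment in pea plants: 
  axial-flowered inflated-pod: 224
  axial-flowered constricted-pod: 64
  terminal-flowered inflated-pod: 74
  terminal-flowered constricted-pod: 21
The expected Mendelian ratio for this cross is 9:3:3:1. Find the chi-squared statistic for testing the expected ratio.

The 9:3:3:1 ratio has 16 parts, so with N = 383 the expected counts are:
  axial-flowered inflated-pod: 383 × 9/16 = 215.4375
  axial-flowered constricted-pod: 383 × 3/16 = 71.8125
  terminal-flowered inflated-pod: 383 × 3/16 = 71.8125
  terminal-flowered constricted-pod: 383 × 1/16 = 23.9375
χ² = Σ (O − E)² / E
  axial-flowered inflated-pod: (224 − 215.4375)² / 215.4375 = 0.3403
  axial-flowered constricted-pod: (64 − 71.8125)² / 71.8125 = 0.8499
  terminal-flowered inflated-pod: (74 − 71.8125)² / 71.8125 = 0.0666
  terminal-flowered constricted-pod: (21 − 23.9375)² / 23.9375 = 0.3605
χ² = 0.3403 + 0.8499 + 0.0666 + 0.3605 = 1.6173 ≈ 1.617

1.617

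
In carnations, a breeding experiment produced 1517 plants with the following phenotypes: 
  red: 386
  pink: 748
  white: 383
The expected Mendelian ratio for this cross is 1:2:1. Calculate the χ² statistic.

The 1:2:1 ratio has 4 parts, so with N = 1517 the expected counts are:
  red: 1517 × 1/4 = 379.25
  pink: 1517 × 2/4 = 758.5
  white: 1517 × 1/4 = 379.25
χ² = Σ (O − E)² / E
  red: (386 − 379.25)² / 379.25 = 0.1201
  pink: (748 − 758.5)² / 758.5 = 0.1454
  white: (383 − 379.25)² / 379.25 = 0.0371
χ² = 0.1201 + 0.1454 + 0.0371 = 0.3026 ≈ 0.303

0.303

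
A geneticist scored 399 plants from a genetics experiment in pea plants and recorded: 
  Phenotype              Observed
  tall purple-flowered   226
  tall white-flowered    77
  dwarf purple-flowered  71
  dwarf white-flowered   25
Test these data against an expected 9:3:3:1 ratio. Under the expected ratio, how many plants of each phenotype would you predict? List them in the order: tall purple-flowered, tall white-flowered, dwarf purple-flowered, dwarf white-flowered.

Expected counts for N = 399 under a 9:3:3:1 ratio (total parts = 16):
  tall purple-flowered: 399 × 9/16 = 224.4375
  tall white-flowered: 399 × 3/16 = 74.8125
  dwarf purple-flowered: 399 × 3/16 = 74.8125
  dwarf white-flowered: 399 × 1/16 = 24.9375

224.4375, 74.8125, 74.8125, 24.9375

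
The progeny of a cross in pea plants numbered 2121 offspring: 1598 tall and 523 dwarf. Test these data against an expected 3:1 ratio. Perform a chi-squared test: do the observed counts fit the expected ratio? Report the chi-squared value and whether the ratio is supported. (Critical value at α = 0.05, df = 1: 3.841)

0.132; consistent

Expected counts for N = 2121 under a 3:1 ratio (total parts = 4):
  tall: 2121 × 3/4 = 1590.75
  dwarf: 2121 × 1/4 = 530.25
χ² = Σ (O − E)² / E
  tall: (1598 − 1590.75)² / 1590.75 = 0.0330
  dwarf: (523 − 530.25)² / 530.25 = 0.0991
χ² = 0.0330 + 0.0991 = 0.1321 ≈ 0.132
Degrees of freedom = 2 − 1 = 1; critical value at α = 0.05 is 3.841.
Since 0.132 < 3.841, we fail to reject the null hypothesis — the data are consistent with the 3:1 ratio.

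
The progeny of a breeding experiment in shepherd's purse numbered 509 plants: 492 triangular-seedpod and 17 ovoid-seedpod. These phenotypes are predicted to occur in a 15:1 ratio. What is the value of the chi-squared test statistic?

Expected counts for N = 509 under a 15:1 ratio (total parts = 16):
  triangular-seedpod: 509 × 15/16 = 477.1875
  ovoid-seedpod: 509 × 1/16 = 31.8125
χ² = Σ (O − E)² / E
  triangular-seedpod: (492 − 477.1875)² / 477.1875 = 0.4598
  ovoid-seedpod: (17 − 31.8125)² / 31.8125 = 6.8970
χ² = 0.4598 + 6.8970 = 7.3568 ≈ 7.357

7.357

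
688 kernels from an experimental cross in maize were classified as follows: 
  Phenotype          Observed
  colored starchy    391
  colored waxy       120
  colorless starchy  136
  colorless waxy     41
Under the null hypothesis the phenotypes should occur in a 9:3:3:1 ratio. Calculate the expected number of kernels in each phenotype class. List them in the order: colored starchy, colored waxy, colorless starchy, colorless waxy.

387, 129, 129, 43

Total ratio parts = 16. Expected numbers out of 688:
  colored starchy: 688 × 9/16 = 387
  colored waxy: 688 × 3/16 = 129
  colorless starchy: 688 × 3/16 = 129
  colorless waxy: 688 × 1/16 = 43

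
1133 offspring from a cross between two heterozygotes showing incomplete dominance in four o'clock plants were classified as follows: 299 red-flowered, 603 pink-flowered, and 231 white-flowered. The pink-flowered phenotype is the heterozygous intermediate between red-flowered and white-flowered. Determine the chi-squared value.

12.866

With incomplete dominance, a heterozygote × heterozygote cross gives a 1:2:1 phenotypic ratio.
Expected counts for N = 1133 under a 1:2:1 ratio (total parts = 4):
  red-flowered: 1133 × 1/4 = 283.25
  pink-flowered: 1133 × 2/4 = 566.5
  white-flowered: 1133 × 1/4 = 283.25
χ² = Σ (O − E)² / E
  red-flowered: (299 − 283.25)² / 283.25 = 0.8758
  pink-flowered: (603 − 566.5)² / 566.5 = 2.3517
  white-flowered: (231 − 283.25)² / 283.25 = 9.6383
χ² = 0.8758 + 2.3517 + 9.6383 = 12.8658 ≈ 12.866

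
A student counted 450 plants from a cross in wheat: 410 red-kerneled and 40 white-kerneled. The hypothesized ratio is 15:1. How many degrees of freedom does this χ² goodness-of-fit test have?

1

A goodness-of-fit test with 2 phenotype classes has df = 2 − 1 = 1.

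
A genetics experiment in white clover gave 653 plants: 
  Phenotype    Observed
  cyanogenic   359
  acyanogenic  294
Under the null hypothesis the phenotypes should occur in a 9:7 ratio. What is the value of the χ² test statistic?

Total ratio parts = 16. Expected numbers out of 653:
  cyanogenic: 653 × 9/16 = 367.3125
  acyanogenic: 653 × 7/16 = 285.6875
χ² = Σ (O − E)² / E
  cyanogenic: (359 − 367.3125)² / 367.3125 = 0.1881
  acyanogenic: (294 − 285.6875)² / 285.6875 = 0.2419
χ² = 0.1881 + 0.2419 = 0.430

0.430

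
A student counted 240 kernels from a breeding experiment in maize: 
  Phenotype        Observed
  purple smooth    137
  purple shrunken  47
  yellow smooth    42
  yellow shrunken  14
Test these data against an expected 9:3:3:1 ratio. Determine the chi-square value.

0.385

Under the 9:3:3:1 hypothesis (Σ ratio = 16, N = 240):
  purple smooth: 240 × 9/16 = 135
  purple shrunken: 240 × 3/16 = 45
  yellow smooth: 240 × 3/16 = 45
  yellow shrunken: 240 × 1/16 = 15
χ² = Σ (O − E)² / E
  purple smooth: (137 − 135)² / 135 = 0.0296
  purple shrunken: (47 − 45)² / 45 = 0.0889
  yellow smooth: (42 − 45)² / 45 = 0.2000
  yellow shrunken: (14 − 15)² / 15 = 0.0667
χ² = 0.0296 + 0.0889 + 0.2000 + 0.0667 = 0.3852 ≈ 0.385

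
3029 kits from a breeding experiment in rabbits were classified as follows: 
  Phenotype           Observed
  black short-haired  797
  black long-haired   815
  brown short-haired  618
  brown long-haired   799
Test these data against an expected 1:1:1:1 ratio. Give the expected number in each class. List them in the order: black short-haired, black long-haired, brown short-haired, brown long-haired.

757.25, 757.25, 757.25, 757.25

Total ratio parts = 4. Expected numbers out of 3029:
  black short-haired: 3029 × 1/4 = 757.25
  black long-haired: 3029 × 1/4 = 757.25
  brown short-haired: 3029 × 1/4 = 757.25
  brown long-haired: 3029 × 1/4 = 757.25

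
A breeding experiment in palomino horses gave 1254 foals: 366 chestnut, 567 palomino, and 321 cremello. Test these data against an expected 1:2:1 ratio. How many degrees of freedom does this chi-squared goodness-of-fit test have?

2

A goodness-of-fit test with 3 phenotype classes has df = 3 − 1 = 2.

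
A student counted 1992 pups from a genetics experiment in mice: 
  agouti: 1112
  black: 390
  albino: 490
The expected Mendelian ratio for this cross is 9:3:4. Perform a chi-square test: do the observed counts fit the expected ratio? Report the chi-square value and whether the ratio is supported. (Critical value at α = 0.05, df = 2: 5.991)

0.922; consistent

The 9:3:4 ratio has 16 parts, so with N = 1992 the expected counts are:
  agouti: 1992 × 9/16 = 1120.5
  black: 1992 × 3/16 = 373.5
  albino: 1992 × 4/16 = 498
χ² = Σ (O − E)² / E
  agouti: (1112 − 1120.5)² / 1120.5 = 0.0645
  black: (390 − 373.5)² / 373.5 = 0.7289
  albino: (490 − 498)² / 498 = 0.1285
χ² = 0.0645 + 0.7289 + 0.1285 = 0.9219 ≈ 0.922
Degrees of freedom = 3 − 1 = 2; critical value at α = 0.05 is 5.991.
Since 0.922 < 5.991, we fail to reject the null hypothesis — the data are consistent with the 9:3:4 ratio.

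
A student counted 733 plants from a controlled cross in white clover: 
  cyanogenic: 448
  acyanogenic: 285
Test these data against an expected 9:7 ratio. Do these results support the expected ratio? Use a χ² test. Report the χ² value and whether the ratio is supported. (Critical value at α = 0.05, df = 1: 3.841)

7.060; not consistent

The 9:7 ratio has 16 parts, so with N = 733 the expected counts are:
  cyanogenic: 733 × 9/16 = 412.3125
  acyanogenic: 733 × 7/16 = 320.6875
χ² = Σ (O − E)² / E
  cyanogenic: (448 − 412.3125)² / 412.3125 = 3.0889
  acyanogenic: (285 − 320.6875)² / 320.6875 = 3.9715
χ² = 3.0889 + 3.9715 = 7.0604 ≈ 7.060
Degrees of freedom = 2 − 1 = 1; critical value at α = 0.05 is 3.841.
Since 7.060 > 3.841, we reject the null hypothesis — the data do not fit the 9:7 ratio.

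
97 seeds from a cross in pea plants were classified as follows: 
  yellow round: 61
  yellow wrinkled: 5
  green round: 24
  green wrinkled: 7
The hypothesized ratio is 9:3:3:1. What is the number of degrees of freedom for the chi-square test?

A goodness-of-fit test with 4 phenotype classes has df = 4 − 1 = 3.

3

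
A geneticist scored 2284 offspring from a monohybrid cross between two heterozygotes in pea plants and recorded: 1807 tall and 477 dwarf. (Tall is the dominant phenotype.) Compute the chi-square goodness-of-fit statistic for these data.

20.633

For a monohybrid cross between heterozygotes with complete dominance, the expected phenotypic ratio is 3:1.
Expected counts for N = 2284 under a 3:1 ratio (total parts = 4):
  tall: 2284 × 3/4 = 1713
  dwarf: 2284 × 1/4 = 571
χ² = Σ (O − E)² / E
  tall: (1807 − 1713)² / 1713 = 5.1582
  dwarf: (477 − 571)² / 571 = 15.4746
χ² = 5.1582 + 15.4746 = 20.6328 ≈ 20.633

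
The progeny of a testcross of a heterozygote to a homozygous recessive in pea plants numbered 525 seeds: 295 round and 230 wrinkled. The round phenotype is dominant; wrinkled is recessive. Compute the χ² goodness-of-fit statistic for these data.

8.048

A testcross of a heterozygote (Aa × aa) gives a 1:1 phenotypic ratio.
Expected counts for N = 525 under a 1:1 ratio (total parts = 2):
  round: 525 × 1/2 = 262.5
  wrinkled: 525 × 1/2 = 262.5
χ² = Σ (O − E)² / E
  round: (295 − 262.5)² / 262.5 = 4.0238
  wrinkled: (230 − 262.5)² / 262.5 = 4.0238
χ² = 4.0238 + 4.0238 = 8.0476 ≈ 8.048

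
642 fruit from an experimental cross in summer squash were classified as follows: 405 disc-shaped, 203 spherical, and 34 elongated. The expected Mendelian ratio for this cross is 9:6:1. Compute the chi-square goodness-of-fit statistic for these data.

Expected counts for N = 642 under a 9:6:1 ratio (total parts = 16):
  disc-shaped: 642 × 9/16 = 361.125
  spherical: 642 × 6/16 = 240.75
  elongated: 642 × 1/16 = 40.125
χ² = Σ (O − E)² / E
  disc-shaped: (405 − 361.125)² / 361.125 = 5.3306
  spherical: (203 − 240.75)² / 240.75 = 5.9193
  elongated: (34 − 40.125)² / 40.125 = 0.9350
χ² = 5.3306 + 5.9193 + 0.9350 = 12.1849 ≈ 12.185

12.185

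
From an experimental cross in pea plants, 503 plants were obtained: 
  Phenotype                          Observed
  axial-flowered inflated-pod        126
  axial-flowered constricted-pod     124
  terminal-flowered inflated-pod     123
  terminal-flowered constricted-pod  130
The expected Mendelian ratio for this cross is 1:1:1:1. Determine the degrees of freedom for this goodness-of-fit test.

3

A goodness-of-fit test with 4 phenotype classes has df = 4 − 1 = 3.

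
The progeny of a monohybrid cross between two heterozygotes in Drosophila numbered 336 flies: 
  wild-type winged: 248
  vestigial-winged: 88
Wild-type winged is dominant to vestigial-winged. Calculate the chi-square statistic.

0.254

For a monohybrid cross between heterozygotes with complete dominance, the expected phenotypic ratio is 3:1.
Total ratio parts = 4. Expected numbers out of 336:
  wild-type winged: 336 × 3/4 = 252
  vestigial-winged: 336 × 1/4 = 84
χ² = Σ (O − E)² / E
  wild-type winged: (248 − 252)² / 252 = 0.0635
  vestigial-winged: (88 − 84)² / 84 = 0.1905
χ² = 0.0635 + 0.1905 = 0.254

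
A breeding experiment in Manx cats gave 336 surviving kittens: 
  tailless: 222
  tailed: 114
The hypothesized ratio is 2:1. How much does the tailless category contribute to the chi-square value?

0.018

Total ratio parts = 3. Expected numbers out of 336:
  tailless: 336 × 2/3 = 224
  tailed: 336 × 1/3 = 112
Contribution of tailless: (222 − 224)² / 224 = 0.0179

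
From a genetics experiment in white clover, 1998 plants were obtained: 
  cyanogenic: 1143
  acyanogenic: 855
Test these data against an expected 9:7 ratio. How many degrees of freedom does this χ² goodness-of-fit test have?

1

A goodness-of-fit test with 2 phenotype classes has df = 2 − 1 = 1.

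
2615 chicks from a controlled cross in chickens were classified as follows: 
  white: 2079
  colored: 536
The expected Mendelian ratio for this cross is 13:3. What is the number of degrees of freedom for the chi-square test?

A goodness-of-fit test with 2 phenotype classes has df = 2 − 1 = 1.

1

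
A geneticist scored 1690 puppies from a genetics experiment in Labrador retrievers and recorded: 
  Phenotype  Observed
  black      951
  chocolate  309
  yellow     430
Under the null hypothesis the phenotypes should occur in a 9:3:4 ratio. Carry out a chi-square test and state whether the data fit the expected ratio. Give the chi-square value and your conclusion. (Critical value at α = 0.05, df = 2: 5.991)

0.329; consistent

Total ratio parts = 16. Expected numbers out of 1690:
  black: 1690 × 9/16 = 950.625
  chocolate: 1690 × 3/16 = 316.875
  yellow: 1690 × 4/16 = 422.5
χ² = Σ (O − E)² / E
  black: (951 − 950.625)² / 950.625 = 0.0001
  chocolate: (309 − 316.875)² / 316.875 = 0.1957
  yellow: (430 − 422.5)² / 422.5 = 0.1331
χ² = 0.0001 + 0.1957 + 0.1331 = 0.3289 ≈ 0.329
Degrees of freedom = 3 − 1 = 2; critical value at α = 0.05 is 5.991.
Since 0.329 < 5.991, we fail to reject the null hypothesis — the data are consistent with the 9:3:4 ratio.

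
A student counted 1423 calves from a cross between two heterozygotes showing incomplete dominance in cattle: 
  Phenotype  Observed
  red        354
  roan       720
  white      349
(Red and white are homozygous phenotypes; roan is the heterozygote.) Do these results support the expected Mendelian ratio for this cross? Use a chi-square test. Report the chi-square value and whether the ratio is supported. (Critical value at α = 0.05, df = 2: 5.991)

With incomplete dominance, a heterozygote × heterozygote cross gives a 1:2:1 phenotypic ratio.
Under the 1:2:1 hypothesis (Σ ratio = 4, N = 1423):
  red: 1423 × 1/4 = 355.75
  roan: 1423 × 2/4 = 711.5
  white: 1423 × 1/4 = 355.75
χ² = Σ (O − E)² / E
  red: (354 − 355.75)² / 355.75 = 0.0086
  roan: (720 − 711.5)² / 711.5 = 0.1015
  white: (349 − 355.75)² / 355.75 = 0.1281
χ² = 0.0086 + 0.1015 + 0.1281 = 0.2382 ≈ 0.238
Degrees of freedom = 3 − 1 = 2; critical value at α = 0.05 is 5.991.
Since 0.238 < 5.991, we fail to reject the null hypothesis — the data are consistent with the 1:2:1 ratio.

0.238; consistent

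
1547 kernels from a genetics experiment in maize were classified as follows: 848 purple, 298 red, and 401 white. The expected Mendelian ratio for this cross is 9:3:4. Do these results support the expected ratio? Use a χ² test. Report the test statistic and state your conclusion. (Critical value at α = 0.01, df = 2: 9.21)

Expected counts for N = 1547 under a 9:3:4 ratio (total parts = 16):
  purple: 1547 × 9/16 = 870.1875
  red: 1547 × 3/16 = 290.0625
  white: 1547 × 4/16 = 386.75
χ² = Σ (O − E)² / E
  purple: (848 − 870.1875)² / 870.1875 = 0.5657
  red: (298 − 290.0625)² / 290.0625 = 0.2172
  white: (401 − 386.75)² / 386.75 = 0.5250
χ² = 0.5657 + 0.2172 + 0.5250 = 1.3079 ≈ 1.308
Degrees of freedom = 3 − 1 = 2; critical value at α = 0.01 is 9.21.
Since 1.308 < 9.21, we fail to reject the null hypothesis — the data are consistent with the 9:3:4 ratio.

1.308; consistent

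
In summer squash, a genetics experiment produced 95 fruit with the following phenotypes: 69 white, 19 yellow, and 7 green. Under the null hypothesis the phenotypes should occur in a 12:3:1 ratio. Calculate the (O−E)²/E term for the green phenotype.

0.190

Total ratio parts = 16. Expected numbers out of 95:
  white: 95 × 12/16 = 71.25
  yellow: 95 × 3/16 = 17.8125
  green: 95 × 1/16 = 5.9375
Contribution of green: (7 − 5.9375)² / 5.9375 = 0.1901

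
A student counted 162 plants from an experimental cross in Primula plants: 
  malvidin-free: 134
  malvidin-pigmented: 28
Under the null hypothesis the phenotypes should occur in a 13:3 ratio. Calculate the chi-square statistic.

Expected counts for N = 162 under a 13:3 ratio (total parts = 16):
  malvidin-free: 162 × 13/16 = 131.625
  malvidin-pigmented: 162 × 3/16 = 30.375
χ² = Σ (O − E)² / E
  malvidin-free: (134 − 131.625)² / 131.625 = 0.0429
  malvidin-pigmented: (28 − 30.375)² / 30.375 = 0.1857
χ² = 0.0429 + 0.1857 = 0.2286 ≈ 0.229

0.229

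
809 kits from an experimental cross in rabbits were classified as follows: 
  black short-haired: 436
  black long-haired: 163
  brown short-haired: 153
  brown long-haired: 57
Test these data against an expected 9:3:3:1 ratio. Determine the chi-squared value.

2.473

Under the 9:3:3:1 hypothesis (Σ ratio = 16, N = 809):
  black short-haired: 809 × 9/16 = 455.0625
  black long-haired: 809 × 3/16 = 151.6875
  brown short-haired: 809 × 3/16 = 151.6875
  brown long-haired: 809 × 1/16 = 50.5625
χ² = Σ (O − E)² / E
  black short-haired: (436 − 455.0625)² / 455.0625 = 0.7985
  black long-haired: (163 − 151.6875)² / 151.6875 = 0.8437
  brown short-haired: (153 − 151.6875)² / 151.6875 = 0.0114
  brown long-haired: (57 − 50.5625)² / 50.5625 = 0.8196
χ² = 0.7985 + 0.8437 + 0.0114 + 0.8196 = 2.4732 ≈ 2.473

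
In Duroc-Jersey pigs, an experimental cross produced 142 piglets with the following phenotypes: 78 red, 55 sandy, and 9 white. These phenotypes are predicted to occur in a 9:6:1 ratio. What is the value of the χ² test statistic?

The 9:6:1 ratio has 16 parts, so with N = 142 the expected counts are:
  red: 142 × 9/16 = 79.875
  sandy: 142 × 6/16 = 53.25
  white: 142 × 1/16 = 8.875
χ² = Σ (O − E)² / E
  red: (78 − 79.875)² / 79.875 = 0.0440
  sandy: (55 − 53.25)² / 53.25 = 0.0575
  white: (9 − 8.875)² / 8.875 = 0.0018
χ² = 0.0440 + 0.0575 + 0.0018 = 0.1033 ≈ 0.103

0.103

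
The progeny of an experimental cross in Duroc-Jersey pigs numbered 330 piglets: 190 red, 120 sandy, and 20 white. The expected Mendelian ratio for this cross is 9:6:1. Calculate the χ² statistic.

Under the 9:6:1 hypothesis (Σ ratio = 16, N = 330):
  red: 330 × 9/16 = 185.625
  sandy: 330 × 6/16 = 123.75
  white: 330 × 1/16 = 20.625
χ² = Σ (O − E)² / E
  red: (190 − 185.625)² / 185.625 = 0.1031
  sandy: (120 − 123.75)² / 123.75 = 0.1136
  white: (20 − 20.625)² / 20.625 = 0.0189
χ² = 0.1031 + 0.1136 + 0.0189 = 0.2356 ≈ 0.236

0.236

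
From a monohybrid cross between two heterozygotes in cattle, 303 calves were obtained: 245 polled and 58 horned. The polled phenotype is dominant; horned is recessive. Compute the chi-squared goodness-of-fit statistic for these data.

5.546

For a monohybrid cross between heterozygotes with complete dominance, the expected phenotypic ratio is 3:1.
Under the 3:1 hypothesis (Σ ratio = 4, N = 303):
  polled: 303 × 3/4 = 227.25
  horned: 303 × 1/4 = 75.75
χ² = Σ (O − E)² / E
  polled: (245 − 227.25)² / 227.25 = 1.3864
  horned: (58 − 75.75)² / 75.75 = 4.1592
χ² = 1.3864 + 4.1592 = 5.5456 ≈ 5.546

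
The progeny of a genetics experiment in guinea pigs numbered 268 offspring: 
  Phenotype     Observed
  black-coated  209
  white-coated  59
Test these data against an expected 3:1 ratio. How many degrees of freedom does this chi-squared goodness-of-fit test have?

A goodness-of-fit test with 2 phenotype classes has df = 2 − 1 = 1.

1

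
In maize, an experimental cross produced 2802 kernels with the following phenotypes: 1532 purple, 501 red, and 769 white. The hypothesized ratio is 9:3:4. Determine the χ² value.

9.065

Under the 9:3:4 hypothesis (Σ ratio = 16, N = 2802):
  purple: 2802 × 9/16 = 1576.125
  red: 2802 × 3/16 = 525.375
  white: 2802 × 4/16 = 700.5
χ² = Σ (O − E)² / E
  purple: (1532 − 1576.125)² / 1576.125 = 1.2353
  red: (501 − 525.375)² / 525.375 = 1.1309
  white: (769 − 700.5)² / 700.5 = 6.6984
χ² = 1.2353 + 1.1309 + 6.6984 = 9.0646 ≈ 9.065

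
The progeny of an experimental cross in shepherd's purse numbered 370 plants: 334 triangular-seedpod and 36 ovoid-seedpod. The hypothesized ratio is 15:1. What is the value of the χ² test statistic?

Under the 15:1 hypothesis (Σ ratio = 16, N = 370):
  triangular-seedpod: 370 × 15/16 = 346.875
  ovoid-seedpod: 370 × 1/16 = 23.125
χ² = Σ (O − E)² / E
  triangular-seedpod: (334 − 346.875)² / 346.875 = 0.4779
  ovoid-seedpod: (36 − 23.125)² / 23.125 = 7.1682
χ² = 0.4779 + 7.1682 = 7.6461 ≈ 7.646

7.646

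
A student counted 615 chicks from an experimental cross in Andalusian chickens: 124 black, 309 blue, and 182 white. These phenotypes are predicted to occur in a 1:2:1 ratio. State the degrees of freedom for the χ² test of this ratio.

2

A goodness-of-fit test with 3 phenotype classes has df = 3 − 1 = 2.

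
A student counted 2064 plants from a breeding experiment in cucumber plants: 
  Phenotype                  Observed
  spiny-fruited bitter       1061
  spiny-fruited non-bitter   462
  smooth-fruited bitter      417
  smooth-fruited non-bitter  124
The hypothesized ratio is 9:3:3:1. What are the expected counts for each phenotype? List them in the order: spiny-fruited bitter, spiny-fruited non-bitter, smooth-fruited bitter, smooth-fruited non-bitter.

1161, 387, 387, 129

Expected counts for N = 2064 under a 9:3:3:1 ratio (total parts = 16):
  spiny-fruited bitter: 2064 × 9/16 = 1161
  spiny-fruited non-bitter: 2064 × 3/16 = 387
  smooth-fruited bitter: 2064 × 3/16 = 387
  smooth-fruited non-bitter: 2064 × 1/16 = 129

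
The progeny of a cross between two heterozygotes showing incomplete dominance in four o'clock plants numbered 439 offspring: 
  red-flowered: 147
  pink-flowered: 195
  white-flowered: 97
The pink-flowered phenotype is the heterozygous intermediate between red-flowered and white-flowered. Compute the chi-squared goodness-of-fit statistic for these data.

16.859

With incomplete dominance, a heterozygote × heterozygote cross gives a 1:2:1 phenotypic ratio.
Under the 1:2:1 hypothesis (Σ ratio = 4, N = 439):
  red-flowered: 439 × 1/4 = 109.75
  pink-flowered: 439 × 2/4 = 219.5
  white-flowered: 439 × 1/4 = 109.75
χ² = Σ (O − E)² / E
  red-flowered: (147 − 109.75)² / 109.75 = 12.6429
  pink-flowered: (195 − 219.5)² / 219.5 = 2.7346
  white-flowered: (97 − 109.75)² / 109.75 = 1.4812
χ² = 12.6429 + 2.7346 + 1.4812 = 16.8587 ≈ 16.859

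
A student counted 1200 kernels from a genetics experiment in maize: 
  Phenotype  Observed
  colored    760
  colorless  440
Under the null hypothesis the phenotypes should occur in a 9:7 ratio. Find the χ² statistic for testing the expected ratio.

24.466

Total ratio parts = 16. Expected numbers out of 1200:
  colored: 1200 × 9/16 = 675
  colorless: 1200 × 7/16 = 525
χ² = Σ (O − E)² / E
  colored: (760 − 675)² / 675 = 10.7037
  colorless: (440 − 525)² / 525 = 13.7619
χ² = 10.7037 + 13.7619 = 24.4656 ≈ 24.466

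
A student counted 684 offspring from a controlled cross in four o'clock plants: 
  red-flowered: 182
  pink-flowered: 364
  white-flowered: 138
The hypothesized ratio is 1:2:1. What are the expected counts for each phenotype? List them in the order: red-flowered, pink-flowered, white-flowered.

171, 342, 171

The 1:2:1 ratio has 4 parts, so with N = 684 the expected counts are:
  red-flowered: 684 × 1/4 = 171
  pink-flowered: 684 × 2/4 = 342
  white-flowered: 684 × 1/4 = 171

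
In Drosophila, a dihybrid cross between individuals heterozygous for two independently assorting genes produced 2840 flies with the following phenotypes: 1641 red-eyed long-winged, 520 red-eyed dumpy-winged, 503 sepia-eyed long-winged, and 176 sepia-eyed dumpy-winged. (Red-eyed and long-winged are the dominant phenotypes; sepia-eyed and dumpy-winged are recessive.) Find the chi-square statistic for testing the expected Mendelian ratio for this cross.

A dihybrid F₂ with independent assortment and complete dominance at both loci gives a 9:3:3:1 phenotypic ratio.
Under the 9:3:3:1 hypothesis (Σ ratio = 16, N = 2840):
  red-eyed long-winged: 2840 × 9/16 = 1597.5
  red-eyed dumpy-winged: 2840 × 3/16 = 532.5
  sepia-eyed long-winged: 2840 × 3/16 = 532.5
  sepia-eyed dumpy-winged: 2840 × 1/16 = 177.5
χ² = Σ (O − E)² / E
  red-eyed long-winged: (1641 − 1597.5)² / 1597.5 = 1.1845
  red-eyed dumpy-winged: (520 − 532.5)² / 532.5 = 0.2934
  sepia-eyed long-winged: (503 − 532.5)² / 532.5 = 1.6343
  sepia-eyed dumpy-winged: (176 − 177.5)² / 177.5 = 0.0127
χ² = 1.1845 + 0.2934 + 1.6343 + 0.0127 = 3.1249 ≈ 3.125

3.125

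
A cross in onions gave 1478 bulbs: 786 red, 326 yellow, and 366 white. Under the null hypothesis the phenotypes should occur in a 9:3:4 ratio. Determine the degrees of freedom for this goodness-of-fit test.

A goodness-of-fit test with 3 phenotype classes has df = 3 − 1 = 2.

2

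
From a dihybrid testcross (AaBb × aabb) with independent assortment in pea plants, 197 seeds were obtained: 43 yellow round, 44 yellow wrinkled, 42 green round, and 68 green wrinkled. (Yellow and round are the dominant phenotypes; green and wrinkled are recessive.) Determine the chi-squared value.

A dihybrid testcross with independent assortment gives a 1:1:1:1 ratio.
Total ratio parts = 4. Expected numbers out of 197:
  yellow round: 197 × 1/4 = 49.25
  yellow wrinkled: 197 × 1/4 = 49.25
  green round: 197 × 1/4 = 49.25
  green wrinkled: 197 × 1/4 = 49.25
χ² = Σ (O − E)² / E
  yellow round: (43 − 49.25)² / 49.25 = 0.7931
  yellow wrinkled: (44 − 49.25)² / 49.25 = 0.5596
  green round: (42 − 49.25)² / 49.25 = 1.0673
  green wrinkled: (68 − 49.25)² / 49.25 = 7.1383
χ² = 0.7931 + 0.5596 + 1.0673 + 7.1383 = 9.5583 ≈ 9.558

9.558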